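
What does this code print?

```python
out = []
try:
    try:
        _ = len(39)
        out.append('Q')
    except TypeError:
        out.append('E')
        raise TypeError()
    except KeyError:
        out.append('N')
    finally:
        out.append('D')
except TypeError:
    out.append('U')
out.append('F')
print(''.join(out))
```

Execution trace: 'E' (inner except TypeError) → 'D' (inner finally) → 'U' (outer except TypeError) → 'F' (after the try/except). Output: EDUF

Answer: EDUF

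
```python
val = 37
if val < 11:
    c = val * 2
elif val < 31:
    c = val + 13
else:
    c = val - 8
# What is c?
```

Trace:
`val = 37` → val = 37
`if val < 11: ...` → val < 11 is False, val < 31 is False, take else branch → c = 29
So c = 29

Answer: 29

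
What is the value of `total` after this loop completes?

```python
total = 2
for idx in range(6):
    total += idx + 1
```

Start at 2, add 1 to 6 = 23
`total` takes the values: 2 → 3 → 5 → 8 → 12 → 17 → 23

Answer: 23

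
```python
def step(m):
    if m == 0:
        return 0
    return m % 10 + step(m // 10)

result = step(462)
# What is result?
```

Sum of digits of 462: 2 + 6 + 4 = 12

Answer: 12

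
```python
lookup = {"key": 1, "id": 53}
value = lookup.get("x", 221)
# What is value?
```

Trace:
`lookup = {"key": 1, "id": 53}` → lookup = {'key': 1, 'id': 53}
`value = lookup.get("x", 221)` → value = 221
So value = 221

Answer: 221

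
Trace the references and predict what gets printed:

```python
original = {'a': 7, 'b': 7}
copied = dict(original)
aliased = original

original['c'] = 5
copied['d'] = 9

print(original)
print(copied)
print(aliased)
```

Key concept: dict() creates copy, assignment creates alias.
Step by step:
`original = {'a': 7, 'b': 7}` → original = {'a': 7, 'b': 7}
`copied = dict(original)` → copied = {'a': 7, 'b': 7}
`aliased = original` → aliased = {'a': 7, 'b': 7} (same object as original)
`original['c'] = 5` → original = {'a': 7, 'b': 7, 'c': 5} (same object as aliased); aliased = {'a': 7, 'b': 7, 'c': 5} (same object as original)
`copied['d'] = 9` → copied = {'a': 7, 'b': 7, 'd': 9}
`print(original)` → prints {'a': 7, 'b': 7, 'c': 5}
`print(copied)` → prints {'a': 7, 'b': 7, 'd': 9}
`print(aliased)` → prints {'a': 7, 'b': 7, 'c': 5}

Answer:
{'a': 7, 'b': 7, 'c': 5}
{'a': 7, 'b': 7, 'd': 9}
{'a': 7, 'b': 7, 'c': 5}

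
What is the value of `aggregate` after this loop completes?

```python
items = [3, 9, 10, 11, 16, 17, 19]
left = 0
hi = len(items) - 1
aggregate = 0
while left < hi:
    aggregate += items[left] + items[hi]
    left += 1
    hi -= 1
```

Sum of pairs from ends
`aggregate` takes the values: 0 → 22 → 48 → 74

Answer: 74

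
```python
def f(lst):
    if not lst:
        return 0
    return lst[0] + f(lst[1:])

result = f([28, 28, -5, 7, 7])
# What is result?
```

28 + 28 + (-5) + 7 + 7 + 0 = 65

Answer: 65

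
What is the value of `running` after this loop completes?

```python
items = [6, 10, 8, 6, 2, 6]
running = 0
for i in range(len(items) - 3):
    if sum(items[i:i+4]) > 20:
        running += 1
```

Count windows with sum > 20
`running` takes the values: 0 → 1 → 2 → 3

Answer: 3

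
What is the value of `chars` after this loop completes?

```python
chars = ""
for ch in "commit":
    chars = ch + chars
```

Reverse 'commit'
`chars` takes the values: "" → "c" → "oc" → "moc" → "mmoc" → "immoc" → "timmoc"

Answer: "timmoc"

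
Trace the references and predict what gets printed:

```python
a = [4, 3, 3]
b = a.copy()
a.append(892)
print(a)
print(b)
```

Key concept: list.copy() creates independent copy.
Step by step:
`a = [4, 3, 3]` → a = [4, 3, 3]
`b = a.copy()` → b = [4, 3, 3]
`a.append(892)` → a = [4, 3, 3, 892]
`print(a)` → prints [4, 3, 3, 892]
`print(b)` → prints [4, 3, 3]

Answer:
[4, 3, 3, 892]
[4, 3, 3]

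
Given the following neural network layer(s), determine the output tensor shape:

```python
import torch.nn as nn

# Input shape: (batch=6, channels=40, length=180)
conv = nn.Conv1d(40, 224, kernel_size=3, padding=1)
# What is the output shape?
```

Input: (6, 40, 180) -> Output: (6, 224, 180)

Answer: (6, 224, 180)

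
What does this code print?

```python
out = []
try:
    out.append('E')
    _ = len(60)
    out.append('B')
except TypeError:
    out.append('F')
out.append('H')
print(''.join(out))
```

Execution trace: 'E' (try body) → 'F' (except TypeError) → 'H' (after the try/except). Output: EFH

Answer: EFH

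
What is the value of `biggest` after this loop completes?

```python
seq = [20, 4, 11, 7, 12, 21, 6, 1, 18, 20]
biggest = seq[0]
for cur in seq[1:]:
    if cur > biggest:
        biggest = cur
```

Maximum of [20, 4, 11, 7, 12, 21, 6, 1, 18, 20]
`biggest` takes the values: 20 → 21

Answer: 21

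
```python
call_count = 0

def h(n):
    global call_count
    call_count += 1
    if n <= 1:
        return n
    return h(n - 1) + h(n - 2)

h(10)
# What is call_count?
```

Calls(n) = 1 + Calls(n-1) + Calls(n-2); Calls(0)=Calls(1)=1. For n=10 this gives 177.

Answer: 177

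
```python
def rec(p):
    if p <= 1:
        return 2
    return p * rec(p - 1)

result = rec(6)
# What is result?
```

rec(6) = 6 * 5 * 4 * 3 * 2 * 2 = 1440

Answer: 1440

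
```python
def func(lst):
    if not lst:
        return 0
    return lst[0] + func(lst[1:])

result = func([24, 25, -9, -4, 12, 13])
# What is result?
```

24 + 25 + (-9) + (-4) + 12 + 13 + 0 = 61

Answer: 61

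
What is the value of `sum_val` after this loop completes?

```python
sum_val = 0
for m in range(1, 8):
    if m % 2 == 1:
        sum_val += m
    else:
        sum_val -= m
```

Add odd, subtract even
`sum_val` takes the values: 0 → 1 → -1 → 2 → -2 → 3 → -3 → 4

Answer: 4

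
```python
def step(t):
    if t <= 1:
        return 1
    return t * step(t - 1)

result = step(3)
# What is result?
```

step(3) = 3 * 2 * 1 = 6

Answer: 6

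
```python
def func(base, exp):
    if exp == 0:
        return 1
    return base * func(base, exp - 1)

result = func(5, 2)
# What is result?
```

func(5, 2) = 5 * 5 = 25

Answer: 25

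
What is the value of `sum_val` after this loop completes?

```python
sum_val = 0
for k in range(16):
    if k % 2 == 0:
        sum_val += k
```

Sum of even numbers 0 to 15
`sum_val` takes the values: 0 → 2 → 6 → 12 → 20 → 30 → 42 → 56

Answer: 56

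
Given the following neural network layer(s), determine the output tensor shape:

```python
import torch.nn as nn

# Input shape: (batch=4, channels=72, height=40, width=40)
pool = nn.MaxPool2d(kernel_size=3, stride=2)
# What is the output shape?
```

Input: (4, 72, 40, 40) -> Output: (4, 72, 19, 19)

Answer: (4, 72, 19, 19)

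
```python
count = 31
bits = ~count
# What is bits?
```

Trace:
`count = 31` → count = 31
`bits = ~count` → bits = -32
So bits = -32

Answer: -32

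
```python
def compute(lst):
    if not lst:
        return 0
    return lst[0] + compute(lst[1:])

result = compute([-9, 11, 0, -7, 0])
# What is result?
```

(-9) + 11 + 0 + (-7) + 0 + 0 = -5

Answer: -5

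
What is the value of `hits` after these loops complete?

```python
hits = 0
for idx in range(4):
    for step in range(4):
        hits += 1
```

4 * 4 = 16
`hits` takes the values: 0 → 1 → 2 → 3 → 4 → 5 → 6 → 7 → 8 → 9 → 10 → 11 → 12 → 13 → 14 → 15 → 16

Answer: 16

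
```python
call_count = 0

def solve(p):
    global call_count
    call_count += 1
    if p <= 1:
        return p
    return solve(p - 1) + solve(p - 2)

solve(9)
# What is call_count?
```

Calls(p) = 1 + Calls(p-1) + Calls(p-2); Calls(0)=Calls(1)=1. For p=9 this gives 109.

Answer: 109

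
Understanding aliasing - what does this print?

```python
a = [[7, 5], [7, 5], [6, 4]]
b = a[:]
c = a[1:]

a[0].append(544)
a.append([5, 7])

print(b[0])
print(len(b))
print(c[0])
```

Key concept: slice with nested mutation.
Step by step:
`a = [[7, 5], [7, 5], [6, 4]]` → a = [[7, 5], [7, 5], [6, 4]]
`b = a[:]` → b = [[7, 5], [7, 5], [6, 4]]
`c = a[1:]` → c = [[7, 5], [6, 4]]
`a[0].append(544)` → a = [[7, 5, 544], [7, 5], [6, 4]]; b = [[7, 5, 544], [7, 5], [6, 4]]
`a.append([5, 7])` → a = [[7, 5, 544], [7, 5], [6, 4], [5, 7]]
`print(b[0])` → prints [7, 5, 544]
`print(len(b))` → prints 3
`print(c[0])` → prints [7, 5]

Answer:
[7, 5, 544]
3
[7, 5]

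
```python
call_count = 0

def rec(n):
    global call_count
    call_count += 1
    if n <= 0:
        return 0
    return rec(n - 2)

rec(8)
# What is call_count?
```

Linear recursion stepping by 2: 5 calls from n=8 down to ≤0.

Answer: 5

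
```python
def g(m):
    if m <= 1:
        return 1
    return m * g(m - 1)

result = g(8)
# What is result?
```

g(8) = 8 * 7 * 6 * 5 * 4 * 3 * 2 * 1 = 40320

Answer: 40320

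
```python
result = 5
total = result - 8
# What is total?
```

Trace:
`result = 5` → result = 5
`total = result - 8` → total = -3
So total = -3

Answer: -3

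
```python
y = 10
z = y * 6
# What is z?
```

Trace:
`y = 10` → y = 10
`z = y * 6` → z = 60
So z = 60

Answer: 60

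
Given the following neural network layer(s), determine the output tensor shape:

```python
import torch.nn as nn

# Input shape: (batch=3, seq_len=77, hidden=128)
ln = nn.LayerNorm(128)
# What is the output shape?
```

Input: (3, 77, 128) -> Output: (3, 77, 128)

Answer: (3, 77, 128)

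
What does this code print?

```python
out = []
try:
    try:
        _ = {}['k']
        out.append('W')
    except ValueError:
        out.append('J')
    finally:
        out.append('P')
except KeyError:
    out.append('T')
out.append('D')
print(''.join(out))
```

Execution trace: 'P' (inner finally) → 'T' (outer except KeyError) → 'D' (after the try/except). Output: PTD

Answer: PTD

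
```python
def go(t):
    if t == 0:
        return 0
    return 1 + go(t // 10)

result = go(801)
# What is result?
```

Count of digits of 801: 3

Answer: 3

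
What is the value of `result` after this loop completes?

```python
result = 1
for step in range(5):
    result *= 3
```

3^5 = 243
`result` takes the values: 1 → 3 → 9 → 27 → 81 → 243

Answer: 243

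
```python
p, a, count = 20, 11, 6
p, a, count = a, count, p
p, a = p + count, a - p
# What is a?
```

Trace:
`p, a, count = 20, 11, 6` → p = 20; a = 11; count = 6
`p, a, count = a, count, p` → p = 11; a = 6; count = 20
`p, a = p + count, a - p` → p = 31; a = -5
So a = -5

Answer: -5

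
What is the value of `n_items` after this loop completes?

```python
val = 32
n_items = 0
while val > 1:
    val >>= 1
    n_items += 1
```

Count right shifts until 1
`n_items` takes the values: 0 → 1 → 2 → 3 → 4 → 5

Answer: 5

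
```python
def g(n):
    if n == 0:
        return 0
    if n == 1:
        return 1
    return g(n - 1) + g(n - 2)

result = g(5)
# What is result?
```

Build up from base cases: g(0)=0, g(1)=1, g(2)=1, g(3)=2, g(4)=3, g(5)=5

Answer: 5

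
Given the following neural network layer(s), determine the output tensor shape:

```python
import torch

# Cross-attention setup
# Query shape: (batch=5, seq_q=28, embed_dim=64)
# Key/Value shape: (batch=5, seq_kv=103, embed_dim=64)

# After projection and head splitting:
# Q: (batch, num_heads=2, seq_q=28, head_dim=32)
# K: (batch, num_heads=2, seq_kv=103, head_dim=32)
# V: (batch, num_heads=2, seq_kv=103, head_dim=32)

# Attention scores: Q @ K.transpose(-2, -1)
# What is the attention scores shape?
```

Input: (5, 28, 64) -> Output: (5, 2, 28, 103)

Answer: (5, 2, 28, 103)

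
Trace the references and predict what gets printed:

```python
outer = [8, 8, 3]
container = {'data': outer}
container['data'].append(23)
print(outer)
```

Key concept: dict holds reference to list.
Step by step:
`outer = [8, 8, 3]` → outer = [8, 8, 3]
`container = {'data': outer}` → container = {'data': [8, 8, 3]}
`container['data'].append(23)` → outer = [8, 8, 3, 23]; container = {'data': [8, 8, 3, 23]}
`print(outer)` → prints [8, 8, 3, 23]

Answer: [8, 8, 3, 23]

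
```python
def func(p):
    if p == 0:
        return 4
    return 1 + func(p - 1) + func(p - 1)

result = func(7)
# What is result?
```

func(p) = 1 + 2·func(p-1), func(0)=4. Closed form: (4+1)·2^7 - 1 = 639.

Answer: 639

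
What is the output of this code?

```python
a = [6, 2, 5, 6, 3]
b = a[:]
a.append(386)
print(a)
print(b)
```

Key concept: slice [:] creates copy.
Step by step:
`a = [6, 2, 5, 6, 3]` → a = [6, 2, 5, 6, 3]
`b = a[:]` → b = [6, 2, 5, 6, 3]
`a.append(386)` → a = [6, 2, 5, 6, 3, 386]
`print(a)` → prints [6, 2, 5, 6, 3, 386]
`print(b)` → prints [6, 2, 5, 6, 3]

Answer:
[6, 2, 5, 6, 3, 386]
[6, 2, 5, 6, 3]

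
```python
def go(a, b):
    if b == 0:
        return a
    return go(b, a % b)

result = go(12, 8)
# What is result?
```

go(12, 8) -> go(8, 4) -> go(4, 0) -> 4

Answer: 4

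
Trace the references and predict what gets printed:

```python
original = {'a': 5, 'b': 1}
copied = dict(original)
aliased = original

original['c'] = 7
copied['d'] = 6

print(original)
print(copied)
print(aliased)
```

Key concept: dict() creates copy, assignment creates alias.
Step by step:
`original = {'a': 5, 'b': 1}` → original = {'a': 5, 'b': 1}
`copied = dict(original)` → copied = {'a': 5, 'b': 1}
`aliased = original` → aliased = {'a': 5, 'b': 1} (same object as original)
`original['c'] = 7` → original = {'a': 5, 'b': 1, 'c': 7} (same object as aliased); aliased = {'a': 5, 'b': 1, 'c': 7} (same object as original)
`copied['d'] = 6` → copied = {'a': 5, 'b': 1, 'd': 6}
`print(original)` → prints {'a': 5, 'b': 1, 'c': 7}
`print(copied)` → prints {'a': 5, 'b': 1, 'd': 6}
`print(aliased)` → prints {'a': 5, 'b': 1, 'c': 7}

Answer:
{'a': 5, 'b': 1, 'c': 7}
{'a': 5, 'b': 1, 'd': 6}
{'a': 5, 'b': 1, 'c': 7}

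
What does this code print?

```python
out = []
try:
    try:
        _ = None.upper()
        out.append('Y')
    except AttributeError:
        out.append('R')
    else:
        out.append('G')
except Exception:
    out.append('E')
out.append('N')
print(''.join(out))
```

Execution trace: 'R' (inner except AttributeError) → 'N' (after the try/except). Output: RN

Answer: RN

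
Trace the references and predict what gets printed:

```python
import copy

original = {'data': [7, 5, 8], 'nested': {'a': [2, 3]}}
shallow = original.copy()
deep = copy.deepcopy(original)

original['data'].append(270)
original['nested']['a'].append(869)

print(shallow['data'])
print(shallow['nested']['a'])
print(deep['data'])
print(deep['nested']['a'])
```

Key concept: comparing shallow vs deep copy.
Step by step:
`original = {'data': [7, 5, 8], 'nested': {'a': [2, 3]}}` → original = {'data': [7, 5, 8], 'nested': {'a': [2, 3]}}
`shallow = original.copy()` → shallow = {'data': [7, 5, 8], 'nested': {'a': [2, 3]}}
`deep = copy.deepcopy(original)` → deep = {'data': [7, 5, 8], 'nested': {'a': [2, 3]}}
`original['data'].append(270)` → original = {'data': [7, 5, 8, 270], 'nested': {'a': [2, 3]}}; shallow = {'data': [7, 5, 8, 270], 'nested': {'a': [2, 3]}}
`original['nested']['a'].append(869)` → original = {'data': [7, 5, 8, 270], 'nested': {'a': [2, 3, 869]}}; shallow = {'data': [7, 5, 8, 270], 'nested': {'a': [2, 3, 869]}}
`print(shallow['data'])` → prints [7, 5, 8, 270]
`print(shallow['nested']['a'])` → prints [2, 3, 869]
`print(deep['data'])` → prints [7, 5, 8]
`print(deep['nested']['a'])` → prints [2, 3]

Answer:
[7, 5, 8, 270]
[2, 3, 869]
[7, 5, 8]
[2, 3]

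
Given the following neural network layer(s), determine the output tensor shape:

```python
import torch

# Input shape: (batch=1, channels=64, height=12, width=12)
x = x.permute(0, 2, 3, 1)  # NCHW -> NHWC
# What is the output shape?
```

Input: (1, 64, 12, 12) -> Output: (1, 12, 12, 64)

Answer: (1, 12, 12, 64)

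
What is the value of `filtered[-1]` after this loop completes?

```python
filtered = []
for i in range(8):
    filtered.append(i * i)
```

Last element of squares 0 to 7
`filtered` takes the values: [] → [0] → [0, 1] → [0, 1, 4] → [0, 1, 4, 9] → [0, 1, 4, 9, 16] → [0, 1, 4, 9, 16, 25] → [0, 1, 4, 9, 16, 25, 36] → [0, 1, 4, 9, 16, 25, 36, 49]
So `filtered[-1]` = 49

Answer: 49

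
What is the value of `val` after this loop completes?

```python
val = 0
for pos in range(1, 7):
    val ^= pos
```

XOR of 1 to 6
`val` takes the values: 0 → 1 → 3 → 0 → 4 → 1 → 7

Answer: 7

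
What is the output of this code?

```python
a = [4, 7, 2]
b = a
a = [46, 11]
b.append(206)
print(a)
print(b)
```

Key concept: rebinding vs mutation: a is rebound to a new list, b still points at the original.
Step by step:
`a = [4, 7, 2]` → a = [4, 7, 2]
`b = a` → b = [4, 7, 2] (same object as a)
`a = [46, 11]` → a = [46, 11]
`b.append(206)` → b = [4, 7, 2, 206]
`print(a)` → prints [46, 11]
`print(b)` → prints [4, 7, 2, 206]

Answer:
[46, 11]
[4, 7, 2, 206]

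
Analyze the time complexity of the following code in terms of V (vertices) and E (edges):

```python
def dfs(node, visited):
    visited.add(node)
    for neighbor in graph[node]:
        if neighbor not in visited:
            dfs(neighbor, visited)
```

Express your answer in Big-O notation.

This is Depth-first search (recursive). Time complexity: O(V + E).

Answer: O(V + E)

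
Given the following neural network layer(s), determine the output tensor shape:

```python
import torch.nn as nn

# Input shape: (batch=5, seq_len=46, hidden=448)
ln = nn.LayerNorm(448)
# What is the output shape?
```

Input: (5, 46, 448) -> Output: (5, 46, 448)

Answer: (5, 46, 448)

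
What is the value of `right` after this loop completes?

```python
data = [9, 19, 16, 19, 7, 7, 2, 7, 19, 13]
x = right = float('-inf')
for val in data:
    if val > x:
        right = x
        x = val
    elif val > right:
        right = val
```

Second largest (with repeats) in [9, 19, 16, 19, 7, 7, 2, 7, 19, 13]
`right` takes the values: -inf → 9 → 16 → 19

Answer: 19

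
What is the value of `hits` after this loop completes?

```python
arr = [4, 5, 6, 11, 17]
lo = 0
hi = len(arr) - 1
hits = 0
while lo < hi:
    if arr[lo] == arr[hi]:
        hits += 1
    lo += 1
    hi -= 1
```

Count matching pairs from ends
`hits` takes the values: 0

Answer: 0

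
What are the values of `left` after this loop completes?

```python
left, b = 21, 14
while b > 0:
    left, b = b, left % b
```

GCD of 21 and 14
`left` takes the values: 21 → 14 → 7

Answer: 7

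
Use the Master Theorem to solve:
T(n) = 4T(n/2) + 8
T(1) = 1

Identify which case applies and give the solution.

a=4, b=2, f(n)=8. log_2(4) = 2. Since c=0 < 2, Case 1 applies: T(n) = Θ(n^log_b(a)) = O(n^2).

Answer: O(n^2) - Case 1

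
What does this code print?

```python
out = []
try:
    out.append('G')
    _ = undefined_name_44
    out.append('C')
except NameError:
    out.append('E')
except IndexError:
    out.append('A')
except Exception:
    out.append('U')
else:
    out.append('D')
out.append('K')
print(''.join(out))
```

Execution trace: 'G' (try body) → 'E' (except NameError) → 'K' (after the try/except). Output: GEK

Answer: GEK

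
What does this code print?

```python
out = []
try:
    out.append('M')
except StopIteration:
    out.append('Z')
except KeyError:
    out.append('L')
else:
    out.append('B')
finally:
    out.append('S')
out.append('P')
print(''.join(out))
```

Execution trace: 'M' (try body, no exception) → 'B' (else) → 'S' (finally) → 'P' (after the try/except). Output: MBSP

Answer: MBSP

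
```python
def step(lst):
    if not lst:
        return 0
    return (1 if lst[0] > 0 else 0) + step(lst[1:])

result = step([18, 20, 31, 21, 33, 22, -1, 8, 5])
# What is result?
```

Count of positive elements in [18, 20, 31, 21, 33, 22, -1, 8, 5] = 8

Answer: 8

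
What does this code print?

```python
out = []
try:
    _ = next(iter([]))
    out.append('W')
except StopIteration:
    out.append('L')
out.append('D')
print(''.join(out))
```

Execution trace: 'L' (except StopIteration) → 'D' (after the try/except). Output: LD

Answer: LD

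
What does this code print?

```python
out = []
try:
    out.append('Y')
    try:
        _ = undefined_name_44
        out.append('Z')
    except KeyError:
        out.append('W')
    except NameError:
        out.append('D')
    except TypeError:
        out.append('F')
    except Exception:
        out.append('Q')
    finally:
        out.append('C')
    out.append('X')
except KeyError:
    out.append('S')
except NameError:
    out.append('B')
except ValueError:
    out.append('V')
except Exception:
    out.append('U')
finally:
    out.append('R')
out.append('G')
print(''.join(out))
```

Execution trace: 'Y' (try body) → 'D' (inner except NameError) → 'C' (inner finally) → 'X' (try body, no exception) → 'R' (finally) → 'G' (after the try/except). Output: YDCXRG

Answer: YDCXRG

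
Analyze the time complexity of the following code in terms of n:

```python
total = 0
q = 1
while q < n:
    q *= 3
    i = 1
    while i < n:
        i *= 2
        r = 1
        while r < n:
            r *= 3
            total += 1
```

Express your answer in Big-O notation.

Each loop level contributes: log n × log n × log n. Multiplying the contributions gives O(log^3 n).

Answer: O(log^3 n)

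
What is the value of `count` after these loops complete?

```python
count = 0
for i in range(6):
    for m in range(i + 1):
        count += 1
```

Triangle: 1 + 2 + ... + 6
`count` takes the values: 0 → 1 → 2 → 3 → 4 → 5 → 6 → 7 → 8 → 9 → 10 → 11 → 12 → 13 → 14 → 15 → 16 → 17 → 18 → 19 → 20 → 21

Answer: 21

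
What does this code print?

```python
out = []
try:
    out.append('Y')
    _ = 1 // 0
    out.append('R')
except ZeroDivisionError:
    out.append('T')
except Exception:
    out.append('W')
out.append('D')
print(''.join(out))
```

Execution trace: 'Y' (try body) → 'T' (except ZeroDivisionError) → 'D' (after the try/except). Output: YTD

Answer: YTD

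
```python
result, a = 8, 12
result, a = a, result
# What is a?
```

Trace:
`result, a = 8, 12` → result = 8; a = 12
`result, a = a, result` → result = 12; a = 8
So a = 8

Answer: 8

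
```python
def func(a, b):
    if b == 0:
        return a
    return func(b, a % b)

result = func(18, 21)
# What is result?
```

func(18, 21) -> func(21, 18) -> func(18, 3) -> func(3, 0) -> 3

Answer: 3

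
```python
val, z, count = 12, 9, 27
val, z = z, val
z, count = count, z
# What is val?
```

Trace:
`val, z, count = 12, 9, 27` → val = 12; z = 9; count = 27
`val, z = z, val` → val = 9; z = 12
`z, count = count, z` → z = 27; count = 12
So val = 9

Answer: 9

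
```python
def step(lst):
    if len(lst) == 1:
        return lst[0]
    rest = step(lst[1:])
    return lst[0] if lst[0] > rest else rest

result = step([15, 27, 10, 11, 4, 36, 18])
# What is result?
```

Recursive max over [15, 27, 10, 11, 4, 36, 18] = 36

Answer: 36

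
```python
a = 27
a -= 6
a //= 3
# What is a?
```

Trace:
`a = 27` → a = 27
`a -= 6` → a = 21
`a //= 3` → a = 7
So a = 7

Answer: 7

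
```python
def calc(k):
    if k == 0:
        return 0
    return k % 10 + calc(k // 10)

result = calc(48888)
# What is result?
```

Sum of digits of 48888: 8 + 8 + 8 + 8 + 4 = 36

Answer: 36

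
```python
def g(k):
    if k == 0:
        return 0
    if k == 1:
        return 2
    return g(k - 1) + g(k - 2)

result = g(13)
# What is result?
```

Build up from base cases: g(0)=0, g(1)=2, g(2)=2, g(3)=4, g(4)=6, g(5)=10, g(6)=16, ..., g(13)=466

Answer: 466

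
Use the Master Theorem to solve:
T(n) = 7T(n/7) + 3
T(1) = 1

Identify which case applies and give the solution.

a=7, b=7, f(n)=3. log_7(7) = 1. Since c=0 < 1, Case 1 applies: T(n) = Θ(n^log_b(a)) = O(n).

Answer: O(n) - Case 1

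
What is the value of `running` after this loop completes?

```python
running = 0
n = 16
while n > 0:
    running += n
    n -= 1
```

Sum 16 down to 1
`running` takes the values: 0 → 16 → 31 → 45 → 58 → 70 → 81 → 91 → 100 → 108 → 115 → 121 → 126 → 130 → 133 → 135 → 136

Answer: 136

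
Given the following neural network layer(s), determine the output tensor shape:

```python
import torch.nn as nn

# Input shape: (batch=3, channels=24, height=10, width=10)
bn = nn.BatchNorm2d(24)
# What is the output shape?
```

Input: (3, 24, 10, 10) -> Output: (3, 24, 10, 10)

Answer: (3, 24, 10, 10)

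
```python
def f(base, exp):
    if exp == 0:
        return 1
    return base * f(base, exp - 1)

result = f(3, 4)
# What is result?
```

f(3, 4) = 3 * 3 * 3 * 3 = 81

Answer: 81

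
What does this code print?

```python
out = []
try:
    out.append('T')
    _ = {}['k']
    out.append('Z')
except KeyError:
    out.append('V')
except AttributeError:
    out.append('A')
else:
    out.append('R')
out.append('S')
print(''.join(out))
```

Execution trace: 'T' (try body) → 'V' (except KeyError) → 'S' (after the try/except). Output: TVS

Answer: TVS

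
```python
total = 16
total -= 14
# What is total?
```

Trace:
`total = 16` → total = 16
`total -= 14` → total = 2
So total = 2

Answer: 2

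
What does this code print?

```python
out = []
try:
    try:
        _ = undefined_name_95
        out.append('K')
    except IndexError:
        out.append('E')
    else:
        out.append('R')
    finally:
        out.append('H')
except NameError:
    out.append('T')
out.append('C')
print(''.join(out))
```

Execution trace: 'H' (finally) → 'T' (outer except NameError) → 'C' (after the try/except). Output: HTC

Answer: HTC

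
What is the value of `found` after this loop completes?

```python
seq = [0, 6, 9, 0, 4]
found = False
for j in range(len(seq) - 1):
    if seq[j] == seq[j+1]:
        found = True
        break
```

Check consecutive duplicates in [0, 6, 9, 0, 4]
`found` takes the values: False

Answer: False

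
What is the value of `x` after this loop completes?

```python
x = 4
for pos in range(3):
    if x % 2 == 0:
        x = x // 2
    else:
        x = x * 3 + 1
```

Collatz-style transformation from 4
`x` takes the values: 4 → 2 → 1 → 4

Answer: 4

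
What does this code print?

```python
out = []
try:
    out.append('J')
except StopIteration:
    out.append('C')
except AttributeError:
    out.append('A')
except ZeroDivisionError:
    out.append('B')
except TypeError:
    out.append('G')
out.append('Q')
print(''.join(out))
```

Execution trace: 'J' (try body, no exception) → 'Q' (after the try/except). Output: JQ

Answer: JQ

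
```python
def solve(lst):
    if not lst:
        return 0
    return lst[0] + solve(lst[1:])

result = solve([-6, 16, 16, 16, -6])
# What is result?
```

(-6) + 16 + 16 + 16 + (-6) + 0 = 36

Answer: 36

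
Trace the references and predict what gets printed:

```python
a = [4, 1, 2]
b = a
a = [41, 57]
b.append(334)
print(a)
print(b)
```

Key concept: rebinding vs mutation: a is rebound to a new list, b still points at the original.
Step by step:
`a = [4, 1, 2]` → a = [4, 1, 2]
`b = a` → b = [4, 1, 2] (same object as a)
`a = [41, 57]` → a = [41, 57]
`b.append(334)` → b = [4, 1, 2, 334]
`print(a)` → prints [41, 57]
`print(b)` → prints [4, 1, 2, 334]

Answer:
[41, 57]
[4, 1, 2, 334]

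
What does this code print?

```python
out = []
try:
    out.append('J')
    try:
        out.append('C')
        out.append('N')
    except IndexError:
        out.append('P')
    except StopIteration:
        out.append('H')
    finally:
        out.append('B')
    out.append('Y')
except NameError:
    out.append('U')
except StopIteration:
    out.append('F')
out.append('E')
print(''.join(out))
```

Execution trace: 'J' (try body) → 'C' (inner try body) → 'N' (inner try body, no exception) → 'B' (inner finally) → 'Y' (try body, no exception) → 'E' (after the try/except). Output: JCNBYE

Answer: JCNBYE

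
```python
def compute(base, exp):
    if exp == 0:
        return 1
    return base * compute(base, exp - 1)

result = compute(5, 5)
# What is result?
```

compute(5, 5) = 5 * 5 * 5 * 5 * 5 = 3125

Answer: 3125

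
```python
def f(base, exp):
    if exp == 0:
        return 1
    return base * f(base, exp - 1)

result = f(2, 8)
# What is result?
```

f(2, 8) = 2 * 2 * 2 * 2 * 2 * 2 * 2 * 2 = 256

Answer: 256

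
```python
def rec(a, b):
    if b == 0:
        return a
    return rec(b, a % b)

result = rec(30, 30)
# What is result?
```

rec(30, 30) -> rec(30, 0) -> 30

Answer: 30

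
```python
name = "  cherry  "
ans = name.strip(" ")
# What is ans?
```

Trace:
`name = "  cherry  "` → name = '  cherry  '
`ans = name.strip(" ")` → ans = 'cherry'
So ans = 'cherry'

Answer: 'cherry'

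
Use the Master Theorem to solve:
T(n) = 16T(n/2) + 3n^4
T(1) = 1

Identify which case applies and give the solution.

a=16, b=2, f(n)=3n^4. log_2(16) = 4. Since c=4 = 4, Case 2 applies: T(n) = Θ(n^log_b(a) · log n) = O(n^4 log n).

Answer: O(n^4 log n) - Case 2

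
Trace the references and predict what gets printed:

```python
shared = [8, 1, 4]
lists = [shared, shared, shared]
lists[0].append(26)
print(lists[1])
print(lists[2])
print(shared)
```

Key concept: list of same reference.
Step by step:
`shared = [8, 1, 4]` → shared = [8, 1, 4]
`lists = [shared, shared, shared]` → lists = [[8, 1, 4], [8, 1, 4], [8, 1, 4]]
`lists[0].append(26)` → shared = [8, 1, 4, 26]; lists = [[8, 1, 4, 26], [8, 1, 4, 26], [8, 1, 4, 26]]
`print(lists[1])` → prints [8, 1, 4, 26]
`print(lists[2])` → prints [8, 1, 4, 26]
`print(shared)` → prints [8, 1, 4, 26]

Answer:
[8, 1, 4, 26]
[8, 1, 4, 26]
[8, 1, 4, 26]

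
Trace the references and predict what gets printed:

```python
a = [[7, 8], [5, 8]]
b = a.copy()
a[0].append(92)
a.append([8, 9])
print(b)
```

Key concept: shallow copy with nested lists.
Step by step:
`a = [[7, 8], [5, 8]]` → a = [[7, 8], [5, 8]]
`b = a.copy()` → b = [[7, 8], [5, 8]]
`a[0].append(92)` → a = [[7, 8, 92], [5, 8]]; b = [[7, 8, 92], [5, 8]]
`a.append([8, 9])` → a = [[7, 8, 92], [5, 8], [8, 9]]
`print(b)` → prints [[7, 8, 92], [5, 8]]

Answer: [[7, 8, 92], [5, 8]]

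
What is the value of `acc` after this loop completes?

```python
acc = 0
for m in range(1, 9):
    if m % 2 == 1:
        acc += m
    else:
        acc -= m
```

Add odd, subtract even
`acc` takes the values: 0 → 1 → -1 → 2 → -2 → 3 → -3 → 4 → -4

Answer: -4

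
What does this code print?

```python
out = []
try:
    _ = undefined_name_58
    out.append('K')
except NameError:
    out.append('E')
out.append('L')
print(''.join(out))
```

Execution trace: 'E' (except NameError) → 'L' (after the try/except). Output: EL

Answer: EL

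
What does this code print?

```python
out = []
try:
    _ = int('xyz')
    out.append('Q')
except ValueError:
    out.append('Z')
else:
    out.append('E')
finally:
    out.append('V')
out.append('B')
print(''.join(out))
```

Execution trace: 'Z' (except ValueError) → 'V' (finally) → 'B' (after the try/except). Output: ZVB

Answer: ZVB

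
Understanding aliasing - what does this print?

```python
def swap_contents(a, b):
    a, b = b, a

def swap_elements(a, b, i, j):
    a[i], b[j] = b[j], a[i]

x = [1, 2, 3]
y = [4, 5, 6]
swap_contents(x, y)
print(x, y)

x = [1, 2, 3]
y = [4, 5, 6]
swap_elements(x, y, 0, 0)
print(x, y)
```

Key concept: parameter rebinding vs mutation.
Step by step:
`x = [1, 2, 3]` → x = [1, 2, 3]
`y = [4, 5, 6]` → y = [4, 5, 6]
`swap_contents(x, y)` → no visible change to tracked variables
`print(x, y)` → prints [1, 2, 3] [4, 5, 6]
`x = [1, 2, 3]` → x = [1, 2, 3]
`y = [4, 5, 6]` → y = [4, 5, 6]
`swap_elements(x, y, 0, 0)` → x = [4, 2, 3]; y = [1, 5, 6]
`print(x, y)` → prints [4, 2, 3] [1, 5, 6]

Answer:
[1, 2, 3] [4, 5, 6]
[4, 2, 3] [1, 5, 6]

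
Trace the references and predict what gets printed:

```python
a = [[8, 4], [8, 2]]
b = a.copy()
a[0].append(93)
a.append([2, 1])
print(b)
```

Key concept: shallow copy with nested lists.
Step by step:
`a = [[8, 4], [8, 2]]` → a = [[8, 4], [8, 2]]
`b = a.copy()` → b = [[8, 4], [8, 2]]
`a[0].append(93)` → a = [[8, 4, 93], [8, 2]]; b = [[8, 4, 93], [8, 2]]
`a.append([2, 1])` → a = [[8, 4, 93], [8, 2], [2, 1]]
`print(b)` → prints [[8, 4, 93], [8, 2]]

Answer: [[8, 4, 93], [8, 2]]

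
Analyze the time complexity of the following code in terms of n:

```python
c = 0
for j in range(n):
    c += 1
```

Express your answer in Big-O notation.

Each loop level contributes: n. Multiplying the contributions gives O(n).

Answer: O(n)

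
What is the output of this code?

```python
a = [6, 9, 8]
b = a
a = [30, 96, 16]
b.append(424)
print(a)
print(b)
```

Key concept: rebinding vs mutation: a is rebound to a new list, b still points at the original.
Step by step:
`a = [6, 9, 8]` → a = [6, 9, 8]
`b = a` → b = [6, 9, 8] (same object as a)
`a = [30, 96, 16]` → a = [30, 96, 16]
`b.append(424)` → b = [6, 9, 8, 424]
`print(a)` → prints [30, 96, 16]
`print(b)` → prints [6, 9, 8, 424]

Answer:
[30, 96, 16]
[6, 9, 8, 424]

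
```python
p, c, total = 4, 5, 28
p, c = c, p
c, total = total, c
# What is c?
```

Trace:
`p, c, total = 4, 5, 28` → p = 4; c = 5; total = 28
`p, c = c, p` → p = 5; c = 4
`c, total = total, c` → c = 28; total = 4
So c = 28

Answer: 28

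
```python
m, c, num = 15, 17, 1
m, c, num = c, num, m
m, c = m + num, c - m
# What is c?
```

Trace:
`m, c, num = 15, 17, 1` → m = 15; c = 17; num = 1
`m, c, num = c, num, m` → m = 17; c = 1; num = 15
`m, c = m + num, c - m` → m = 32; c = -16
So c = -16

Answer: -16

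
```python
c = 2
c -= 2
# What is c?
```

Trace:
`c = 2` → c = 2
`c -= 2` → c = 0
So c = 0

Answer: 0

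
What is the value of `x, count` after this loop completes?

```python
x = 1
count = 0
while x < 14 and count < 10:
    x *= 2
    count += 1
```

Double until >= 14 or 10 iterations
`x, count` takes the values: (1, 0) → (2, 0) → (2, 1) → (4, 1) → (4, 2) → (8, 2) → (8, 3) → (16, 3) → (16, 4)

Answer: 16, 4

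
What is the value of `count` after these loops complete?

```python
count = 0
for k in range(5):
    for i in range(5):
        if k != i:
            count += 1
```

5² - 5 (exclude diagonal)
`count` takes the values: 0 → 1 → 2 → 3 → 4 → 5 → 6 → 7 → 8 → 9 → 10 → 11 → 12 → 13 → 14 → 15 → 16 → 17 → 18 → 19 → 20

Answer: 20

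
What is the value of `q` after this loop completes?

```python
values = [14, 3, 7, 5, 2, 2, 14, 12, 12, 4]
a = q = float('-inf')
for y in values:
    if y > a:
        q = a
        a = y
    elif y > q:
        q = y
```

Second largest (with repeats) in [14, 3, 7, 5, 2, 2, 14, 12, 12, 4]
`q` takes the values: -inf → 3 → 7 → 14

Answer: 14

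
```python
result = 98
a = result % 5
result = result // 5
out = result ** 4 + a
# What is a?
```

Trace:
`result = 98` → result = 98
`a = result % 5` → a = 3
`result = result // 5` → result = 19
`out = result ** 4 + a` → out = 130324
So a = 3

Answer: 3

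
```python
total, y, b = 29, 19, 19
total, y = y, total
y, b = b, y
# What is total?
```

Trace:
`total, y, b = 29, 19, 19` → total = 29; y = 19; b = 19
`total, y = y, total` → total = 19; y = 29
`y, b = b, y` → y = 19; b = 29
So total = 19

Answer: 19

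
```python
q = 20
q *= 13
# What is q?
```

Trace:
`q = 20` → q = 20
`q *= 13` → q = 260
So q = 260

Answer: 260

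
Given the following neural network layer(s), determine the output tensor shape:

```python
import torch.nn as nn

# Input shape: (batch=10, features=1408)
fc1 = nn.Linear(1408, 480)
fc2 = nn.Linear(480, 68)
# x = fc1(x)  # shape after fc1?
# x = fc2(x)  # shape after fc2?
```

Input: (10, 1408) -> after fc1: (10, 480) -> Output: (10, 68)

Answer: (10, 68)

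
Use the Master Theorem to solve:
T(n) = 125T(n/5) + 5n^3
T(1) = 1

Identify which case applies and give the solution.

a=125, b=5, f(n)=5n^3. log_5(125) = 3. Since c=3 = 3, Case 2 applies: T(n) = Θ(n^log_b(a) · log n) = O(n^3 log n).

Answer: O(n^3 log n) - Case 2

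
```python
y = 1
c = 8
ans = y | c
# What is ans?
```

Trace:
`y = 1` → y = 1
`c = 8` → c = 8
`ans = y | c` → ans = 9
So ans = 9

Answer: 9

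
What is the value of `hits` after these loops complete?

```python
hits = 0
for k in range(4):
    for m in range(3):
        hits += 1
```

4 * 3 = 12
`hits` takes the values: 0 → 1 → 2 → 3 → 4 → 5 → 6 → 7 → 8 → 9 → 10 → 11 → 12

Answer: 12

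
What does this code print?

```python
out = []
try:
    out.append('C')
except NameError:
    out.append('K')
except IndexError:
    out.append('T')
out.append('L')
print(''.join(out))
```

Execution trace: 'C' (try body, no exception) → 'L' (after the try/except). Output: CL

Answer: CL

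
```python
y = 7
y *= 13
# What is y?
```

Trace:
`y = 7` → y = 7
`y *= 13` → y = 91
So y = 91

Answer: 91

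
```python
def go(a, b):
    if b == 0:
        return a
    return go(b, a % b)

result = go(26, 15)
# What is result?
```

go(26, 15) -> go(15, 11) -> go(11, 4) -> go(4, 3) -> go(3, 1) -> go(1, 0) -> 1

Answer: 1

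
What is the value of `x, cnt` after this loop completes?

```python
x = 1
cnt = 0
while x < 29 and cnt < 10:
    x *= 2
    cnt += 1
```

Double until >= 29 or 10 iterations
`x, cnt` takes the values: (1, 0) → (2, 0) → (2, 1) → (4, 1) → (4, 2) → (8, 2) → (8, 3) → (16, 3) → (16, 4) → (32, 4) → (32, 5)

Answer: 32, 5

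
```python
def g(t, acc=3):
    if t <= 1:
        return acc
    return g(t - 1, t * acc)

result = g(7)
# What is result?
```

Accumulator trace (n, acc): (7, 3) -> (6, 21) -> (5, 126) -> (4, 630) -> (3, 2520) -> (2, 7560) -> (1, 15120) -> return 15120

Answer: 15120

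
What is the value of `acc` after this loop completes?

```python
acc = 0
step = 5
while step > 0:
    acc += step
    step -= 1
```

Sum 5 down to 1
`acc` takes the values: 0 → 5 → 9 → 12 → 14 → 15

Answer: 15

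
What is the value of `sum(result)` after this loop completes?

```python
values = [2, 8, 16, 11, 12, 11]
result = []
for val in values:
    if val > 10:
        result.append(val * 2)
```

Sum of doubled values > 10
`result` takes the values: [] → [32] → [32, 22] → [32, 22, 24] → [32, 22, 24, 22]
So `sum(result)` = 100

Answer: 100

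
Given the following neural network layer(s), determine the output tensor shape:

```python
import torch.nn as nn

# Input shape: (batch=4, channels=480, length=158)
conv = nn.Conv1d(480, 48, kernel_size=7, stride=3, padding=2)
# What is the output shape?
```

Input: (4, 480, 158) -> Output: (4, 48, 52)

Answer: (4, 48, 52)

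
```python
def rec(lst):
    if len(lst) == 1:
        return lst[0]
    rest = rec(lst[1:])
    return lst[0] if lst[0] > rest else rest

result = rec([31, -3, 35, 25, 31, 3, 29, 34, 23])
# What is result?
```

Recursive max over [31, -3, 35, 25, 31, 3, 29, 34, 23] = 35

Answer: 35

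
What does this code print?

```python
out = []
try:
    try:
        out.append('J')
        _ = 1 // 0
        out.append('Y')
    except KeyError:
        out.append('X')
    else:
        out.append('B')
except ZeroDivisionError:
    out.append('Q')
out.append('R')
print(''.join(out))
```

Execution trace: 'J' (inner try body) → 'Q' (outer except ZeroDivisionError) → 'R' (after the try/except). Output: JQR

Answer: JQR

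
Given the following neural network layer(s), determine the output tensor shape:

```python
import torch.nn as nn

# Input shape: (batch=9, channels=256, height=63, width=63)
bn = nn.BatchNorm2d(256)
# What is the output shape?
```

Input: (9, 256, 63, 63) -> Output: (9, 256, 63, 63)

Answer: (9, 256, 63, 63)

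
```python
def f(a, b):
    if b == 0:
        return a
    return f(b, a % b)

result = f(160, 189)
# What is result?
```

f(160, 189) -> f(189, 160) -> f(160, 29) -> f(29, 15) -> f(15, 14) -> f(14, 1) -> f(1, 0) -> 1

Answer: 1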